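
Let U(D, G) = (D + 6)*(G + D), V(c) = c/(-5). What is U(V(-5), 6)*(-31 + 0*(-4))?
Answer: -1519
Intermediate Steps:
V(c) = -c/5 (V(c) = c*(-⅕) = -c/5)
U(D, G) = (6 + D)*(D + G)
U(V(-5), 6)*(-31 + 0*(-4)) = ((-⅕*(-5))² + 6*(-⅕*(-5)) + 6*6 - ⅕*(-5)*6)*(-31 + 0*(-4)) = (1² + 6*1 + 36 + 1*6)*(-31 + 0) = (1 + 6 + 36 + 6)*(-31) = 49*(-31) = -1519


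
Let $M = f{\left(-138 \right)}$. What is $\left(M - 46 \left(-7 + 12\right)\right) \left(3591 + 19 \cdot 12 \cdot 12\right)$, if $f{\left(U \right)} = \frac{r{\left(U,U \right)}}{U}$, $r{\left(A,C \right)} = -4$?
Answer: $- \frac{33465612}{23} \approx -1.455 \cdot 10^{6}$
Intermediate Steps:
$f{\left(U \right)} = - \frac{4}{U}$
$M = \frac{2}{69}$ ($M = - \frac{4}{-138} = \left(-4\right) \left(- \frac{1}{138}\right) = \frac{2}{69} \approx 0.028986$)
$\left(M - 46 \left(-7 + 12\right)\right) \left(3591 + 19 \cdot 12 \cdot 12\right) = \left(\frac{2}{69} - 46 \left(-7 + 12\right)\right) \left(3591 + 19 \cdot 12 \cdot 12\right) = \left(\frac{2}{69} - 230\right) \left(3591 + 228 \cdot 12\right) = \left(\frac{2}{69} - 230\right) \left(3591 + 2736\right) = \left(- \frac{15868}{69}\right) 6327 = - \frac{33465612}{23}$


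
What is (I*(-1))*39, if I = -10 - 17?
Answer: 1053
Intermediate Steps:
I = -27
(I*(-1))*39 = -27*(-1)*39 = 27*39 = 1053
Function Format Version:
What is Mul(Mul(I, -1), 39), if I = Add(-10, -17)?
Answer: 1053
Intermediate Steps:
I = -27
Mul(Mul(I, -1), 39) = Mul(Mul(-27, -1), 39) = Mul(27, 39) = 1053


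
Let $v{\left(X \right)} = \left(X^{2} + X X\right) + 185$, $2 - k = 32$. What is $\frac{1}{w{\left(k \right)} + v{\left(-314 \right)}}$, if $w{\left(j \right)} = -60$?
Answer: $\frac{1}{197317} \approx 5.068 \cdot 10^{-6}$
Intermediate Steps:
$k = -30$ ($k = 2 - 32 = -30$)
$v{\left(X \right)} = 185 + 2 X^{2}$ ($v{\left(X \right)} = \left(X^{2} + X^{2}\right) + 185 = 2 X^{2} + 185 = 185 + 2 X^{2}$)
$\frac{1}{w{\left(k \right)} + v{\left(-314 \right)}} = \frac{1}{-60 + \left(185 + 2 \left(-314\right)^{2}\right)} = \frac{1}{-60 + \left(185 + 2 \cdot 98596\right)} = \frac{1}{-60 + \left(185 + 197192\right)} = \frac{1}{-60 + 197377} = \frac{1}{197317}$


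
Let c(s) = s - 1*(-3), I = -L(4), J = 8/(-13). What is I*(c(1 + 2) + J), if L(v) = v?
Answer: -280/13 ≈ -21.538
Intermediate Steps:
J = -8/13 (J = 8*(-1/13) = -8/13 ≈ -0.61539)
I = -4 (I = -1*4 = -4)
c(s) = 3 + s (c(s) = s + 3 = 3 + s)
I*(c(1 + 2) + J) = -4*((3 + (1 + 2)) - 8/13) = -4*((3 + 3) - 8/13) = -4*(6 - 8/13) = -4*70/13 = -280/13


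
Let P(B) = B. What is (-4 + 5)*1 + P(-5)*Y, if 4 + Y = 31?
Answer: -134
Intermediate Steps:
Y = 27 (Y = -4 + 31 = 27)
(-4 + 5)*1 + P(-5)*Y = (-4 + 5)*1 - 5*27 = 1*1 - 135 = 1 - 135 = -134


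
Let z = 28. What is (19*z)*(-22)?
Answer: -11704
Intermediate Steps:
(19*z)*(-22) = (19*28)*(-22) = 532*(-22) = -11704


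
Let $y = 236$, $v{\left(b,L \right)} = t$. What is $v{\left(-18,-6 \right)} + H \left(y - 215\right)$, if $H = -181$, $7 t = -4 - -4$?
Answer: $-3801$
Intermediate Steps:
$t = 0$ ($t = \frac{-4 - -4}{7} = \frac{-4 + 4}{7} = \frac{1}{7} \cdot 0 = 0$)
$v{\left(b,L \right)} = 0$
$v{\left(-18,-6 \right)} + H \left(y - 215\right) = 0 - 181 \left(236 - 215\right) = 0 - 3801 = -3801$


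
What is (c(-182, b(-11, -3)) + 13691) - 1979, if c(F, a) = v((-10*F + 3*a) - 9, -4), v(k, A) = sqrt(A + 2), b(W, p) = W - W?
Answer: 11712 + I*sqrt(2) ≈ 11712.0 + 1.4142*I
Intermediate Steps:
b(W, p) = 0
v(k, A) = sqrt(2 + A)
c(F, a) = I*sqrt(2) (c(F, a) = sqrt(2 - 4) = sqrt(-2) = I*sqrt(2))
(c(-182, b(-11, -3)) + 13691) - 1979 = (I*sqrt(2) + 13691) - 1979 = (13691 + I*sqrt(2)) - 1979 = 11712 + I*sqrt(2)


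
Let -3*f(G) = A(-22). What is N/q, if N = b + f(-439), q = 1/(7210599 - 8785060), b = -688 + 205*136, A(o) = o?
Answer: -128472868678/3 ≈ -4.2824e+10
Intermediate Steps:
f(G) = 22/3 (f(G) = -1/3*(-22) = 22/3)
b = 27192 (b = -688 + 27880 = 27192)
q = -1/1574461 (q = 1/(-1574461) = -1/1574461 ≈ -6.3514e-7)
N = 81598/3 (N = 27192 + 22/3 = 81598/3 ≈ 27199.)
N/q = 81598/(3*(-1/1574461)) = (81598/3)*(-1574461) = -128472868678/3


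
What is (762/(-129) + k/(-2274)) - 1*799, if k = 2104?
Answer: -39397943/48891 ≈ -805.83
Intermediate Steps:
(762/(-129) + k/(-2274)) - 1*799 = (762/(-129) + 2104/(-2274)) - 1*799 = (762*(-1/129) + 2104*(-1/2274)) - 799 = (-254/43 - 1052/1137) - 799 = -334034/48891 - 799 = -39397943/48891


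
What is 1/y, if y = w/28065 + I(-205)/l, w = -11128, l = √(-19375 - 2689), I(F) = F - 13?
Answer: -1722687177120/10041060467369 - 171706441050*I*√1379/10041060467369 ≈ -0.17156 - 0.63502*I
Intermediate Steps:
I(F) = -13 + F
l = 4*I*√1379 (l = √(-22064) = 4*I*√1379 ≈ 148.54*I)
y = -11128/28065 + 109*I*√1379/2758 (y = -11128/28065 + (-13 - 205)/((4*I*√1379)) = -11128*1/28065 - (-109)*I*√1379/2758 = -11128/28065 + 109*I*√1379/2758 ≈ -0.39651 + 1.4676*I)
1/y = 1/(-11128/28065 + 109*I*√1379/2758)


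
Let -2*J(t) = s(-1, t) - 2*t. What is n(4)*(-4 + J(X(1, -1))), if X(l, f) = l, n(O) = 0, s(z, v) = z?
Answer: 0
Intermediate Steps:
J(t) = 1/2 + t (J(t) = -(-1 - 2*t)/2 = 1/2 + t)
n(4)*(-4 + J(X(1, -1))) = 0*(-4 + (1/2 + 1)) = 0*(-4 + 3/2) = 0*(-5/2) = 0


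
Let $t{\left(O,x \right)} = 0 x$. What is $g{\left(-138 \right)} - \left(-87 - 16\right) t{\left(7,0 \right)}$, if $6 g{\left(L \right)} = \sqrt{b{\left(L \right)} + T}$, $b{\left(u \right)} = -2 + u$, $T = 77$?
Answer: $\frac{i \sqrt{7}}{2} \approx 1.3229 i$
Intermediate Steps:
$t{\left(O,x \right)} = 0$
$g{\left(L \right)} = \frac{\sqrt{75 + L}}{6}$ ($g{\left(L \right)} = \frac{\sqrt{\left(-2 + L\right) + 77}}{6} = \frac{\sqrt{75 + L}}{6}$)
$g{\left(-138 \right)} - \left(-87 - 16\right) t{\left(7,0 \right)} = \frac{\sqrt{75 - 138}}{6} - \left(-87 - 16\right) 0 = \frac{\sqrt{-63}}{6} - \left(-103\right) 0 = \frac{3 i \sqrt{7}}{6} - 0 = \frac{i \sqrt{7}}{2} + 0 = \frac{i \sqrt{7}}{2}$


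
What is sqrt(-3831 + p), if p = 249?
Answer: 3*I*sqrt(398) ≈ 59.85*I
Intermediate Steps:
sqrt(-3831 + p) = sqrt(-3831 + 249) = sqrt(-3582) = 3*I*sqrt(398)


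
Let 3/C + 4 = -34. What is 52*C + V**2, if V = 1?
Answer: -59/19 ≈ -3.1053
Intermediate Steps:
C = -3/38 (C = 3/(-4 - 34) = 3/(-38) = 3*(-1/38) = -3/38 ≈ -0.078947)
52*C + V**2 = 52*(-3/38) + 1**2 = -78/19 + 1 = -59/19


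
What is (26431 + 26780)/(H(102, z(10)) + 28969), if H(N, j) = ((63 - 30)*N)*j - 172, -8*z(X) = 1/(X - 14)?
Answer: 283792/154145 ≈ 1.8411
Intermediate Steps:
z(X) = -1/(8*(-14 + X)) (z(X) = -1/(8*(X - 14)) = -1/(8*(-14 + X)))
H(N, j) = -172 + 33*N*j (H(N, j) = (33*N)*j - 172 = 33*N*j - 172 = -172 + 33*N*j)
(26431 + 26780)/(H(102, z(10)) + 28969) = (26431 + 26780)/((-172 + 33*102*(-1/(-112 + 8*10))) + 28969) = 53211/((-172 + 33*102*(-1/(-112 + 80))) + 28969) = 53211/((-172 + 33*102*(-1/(-32))) + 28969) = 53211/((-172 + 33*102*(-1*(-1/32))) + 28969) = 53211/((-172 + 33*102*(1/32)) + 28969) = 53211/((-172 + 1683/16) + 28969) = 53211/(-1069/16 + 28969) = 53211/(462435/16) = 53211*(16/462435) = 283792/154145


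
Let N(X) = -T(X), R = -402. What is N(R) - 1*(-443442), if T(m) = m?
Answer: 443844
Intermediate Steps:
N(X) = -X
N(R) - 1*(-443442) = -1*(-402) - 1*(-443442) = 402 + 443442 = 443844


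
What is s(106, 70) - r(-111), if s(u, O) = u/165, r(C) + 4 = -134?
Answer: 22876/165 ≈ 138.64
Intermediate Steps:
r(C) = -138 (r(C) = -4 - 134 = -138)
s(u, O) = u/165 (s(u, O) = u*(1/165) = u/165)
s(106, 70) - r(-111) = (1/165)*106 - 1*(-138) = 106/165 + 138 = 22876/165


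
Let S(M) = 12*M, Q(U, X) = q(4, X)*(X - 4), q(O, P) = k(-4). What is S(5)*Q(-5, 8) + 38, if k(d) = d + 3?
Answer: -202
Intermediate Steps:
k(d) = 3 + d
q(O, P) = -1 (q(O, P) = 3 - 4 = -1)
Q(U, X) = 4 - X (Q(U, X) = -(X - 4) = -(-4 + X) = 4 - X)
S(5)*Q(-5, 8) + 38 = (12*5)*(4 - 1*8) + 38 = 60*(4 - 8) + 38 = 60*(-4) + 38 = -240 + 38 = -202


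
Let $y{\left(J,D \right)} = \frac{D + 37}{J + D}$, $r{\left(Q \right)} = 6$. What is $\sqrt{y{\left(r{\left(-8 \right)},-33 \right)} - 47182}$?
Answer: $\frac{i \sqrt{3821754}}{9} \approx 217.21 i$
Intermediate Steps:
$y{\left(J,D \right)} = \frac{37 + D}{D + J}$
$\sqrt{y{\left(r{\left(-8 \right)},-33 \right)} - 47182} = \sqrt{\frac{37 - 33}{-33 + 6} - 47182} = \sqrt{\frac{1}{-27} \cdot 4 - 47182} = \sqrt{\left(- \frac{1}{27}\right) 4 - 47182} = \sqrt{- \frac{4}{27} - 47182} = \sqrt{- \frac{1273918}{27}} = \frac{i \sqrt{3821754}}{9}$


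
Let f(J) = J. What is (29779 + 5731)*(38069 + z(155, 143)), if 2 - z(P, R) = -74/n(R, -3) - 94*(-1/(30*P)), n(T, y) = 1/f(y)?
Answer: 624968031556/465 ≈ 1.3440e+9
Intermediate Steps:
n(T, y) = 1/y
z(P, R) = -220 - 47/(15*P) (z(P, R) = 2 - (-74/(1/(-3)) - 94*(-1/(30*P))) = 2 - (-74/(-⅓) - 94*(-1/(30*P))) = 2 - (-74*(-3) - (-47)/(15*P)) = 2 - (222 + 47/(15*P)) = 2 + (-222 - 47/(15*P)) = -220 - 47/(15*P))
(29779 + 5731)*(38069 + z(155, 143)) = (29779 + 5731)*(38069 + (-220 - 47/15/155)) = 35510*(38069 + (-220 - 47/15*1/155)) = 35510*(38069 + (-220 - 47/2325)) = 35510*(38069 - 511547/2325) = 35510*(87998878/2325) = 624968031556/465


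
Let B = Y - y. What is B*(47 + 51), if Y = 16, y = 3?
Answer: 1274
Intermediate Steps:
B = 13 (B = 16 - 1*3 = 16 - 3 = 13)
B*(47 + 51) = 13*(47 + 51) = 13*98 = 1274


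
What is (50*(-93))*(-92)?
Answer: 427800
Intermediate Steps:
(50*(-93))*(-92) = -4650*(-92) = 427800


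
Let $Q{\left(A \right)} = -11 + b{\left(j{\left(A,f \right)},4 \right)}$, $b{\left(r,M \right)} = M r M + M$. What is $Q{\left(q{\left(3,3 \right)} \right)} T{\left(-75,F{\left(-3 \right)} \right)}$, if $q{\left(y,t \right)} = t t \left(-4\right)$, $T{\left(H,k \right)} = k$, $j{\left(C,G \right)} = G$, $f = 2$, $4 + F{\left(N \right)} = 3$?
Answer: $-25$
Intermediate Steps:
$F{\left(N \right)} = -1$ ($F{\left(N \right)} = -4 + 3 = -1$)
$b{\left(r,M \right)} = M + r M^{2}$ ($b{\left(r,M \right)} = r M^{2} + M = M + r M^{2}$)
$q{\left(y,t \right)} = - 4 t^{2}$ ($q{\left(y,t \right)} = t^{2} \left(-4\right) = - 4 t^{2}$)
$Q{\left(A \right)} = 25$ ($Q{\left(A \right)} = -11 + 4 \left(1 + 4 \cdot 2\right) = -11 + 4 \left(1 + 8\right) = -11 + 4 \cdot 9 = -11 + 36 = 25$)
$Q{\left(q{\left(3,3 \right)} \right)} T{\left(-75,F{\left(-3 \right)} \right)} = 25 \left(-1\right) = -25$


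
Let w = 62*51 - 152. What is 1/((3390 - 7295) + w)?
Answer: -1/895 ≈ -0.0011173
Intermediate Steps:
w = 3010 (w = 3162 - 152 = 3010)
1/((3390 - 7295) + w) = 1/((3390 - 7295) + 3010) = 1/(-3905 + 3010) = 1/(-895) = -1/895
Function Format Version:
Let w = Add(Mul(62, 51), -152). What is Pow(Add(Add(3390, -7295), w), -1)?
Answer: Rational(-1, 895) ≈ -0.0011173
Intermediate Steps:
w = 3010 (w = Add(3162, -152) = 3010)
Pow(Add(Add(3390, -7295), w), -1) = Pow(Add(Add(3390, -7295), 3010), -1) = Pow(Add(-3905, 3010), -1) = Pow(-895, -1) = Rational(-1, 895)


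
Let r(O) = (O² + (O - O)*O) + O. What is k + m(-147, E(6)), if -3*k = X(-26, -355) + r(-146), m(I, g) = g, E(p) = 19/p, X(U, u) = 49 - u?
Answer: -43129/6 ≈ -7188.2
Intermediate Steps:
r(O) = O + O² (r(O) = (O² + 0*O) + O = (O² + 0) + O = O² + O = O + O²)
k = -21574/3 (k = -((49 - 1*(-355)) - 146*(1 - 146))/3 = -((49 + 355) - 146*(-145))/3 = -(404 + 21170)/3 = -⅓*21574 = -21574/3 ≈ -7191.3)
k + m(-147, E(6)) = -21574/3 + 19/6 = -43129/6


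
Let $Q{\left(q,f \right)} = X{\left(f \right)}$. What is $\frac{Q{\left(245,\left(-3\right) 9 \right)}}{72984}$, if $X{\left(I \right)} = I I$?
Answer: $\frac{243}{24328} \approx 0.0099885$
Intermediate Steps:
$X{\left(I \right)} = I^{2}$
$Q{\left(q,f \right)} = f^{2}$
$\frac{Q{\left(245,\left(-3\right) 9 \right)}}{72984} = \frac{\left(\left(-3\right) 9\right)^{2}}{72984} = \left(-27\right)^{2} \cdot \frac{1}{72984} = 729 \cdot \frac{1}{72984} = \frac{243}{24328}$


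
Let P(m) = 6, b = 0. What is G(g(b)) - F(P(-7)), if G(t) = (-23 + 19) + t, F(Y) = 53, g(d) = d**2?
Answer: -57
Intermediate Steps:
G(t) = -4 + t
G(g(b)) - F(P(-7)) = (-4 + 0**2) - 1*53 = (-4 + 0) - 53 = -4 - 53 = -57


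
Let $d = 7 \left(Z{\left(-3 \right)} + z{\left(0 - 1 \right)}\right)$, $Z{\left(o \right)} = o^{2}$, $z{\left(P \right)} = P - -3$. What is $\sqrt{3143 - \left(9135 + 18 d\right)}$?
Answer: $i \sqrt{7378} \approx 85.895 i$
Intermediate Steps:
$z{\left(P \right)} = 3 + P$ ($z{\left(P \right)} = P + 3 = 3 + P$)
$d = 77$ ($d = 7 \left(\left(-3\right)^{2} + \left(3 + \left(0 - 1\right)\right)\right) = 7 \left(9 + \left(3 - 1\right)\right) = 7 \left(9 + 2\right) = 7 \cdot 11 = 77$)
$\sqrt{3143 - \left(9135 + 18 d\right)} = \sqrt{3143 + \left(\left(4462 - 1386\right) - 13597\right)} = \sqrt{3143 + \left(3076 - 13597\right)} = \sqrt{3143 - 10521} = \sqrt{-7378} = i \sqrt{7378}$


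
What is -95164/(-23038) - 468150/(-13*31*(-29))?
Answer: -4836529016/134622553 ≈ -35.927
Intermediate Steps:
-95164/(-23038) - 468150/(-13*31*(-29)) = -95164*(-1/23038) - 468150/((-403*(-29))) = 47582/11519 - 468150/11687 = -4836529016/134622553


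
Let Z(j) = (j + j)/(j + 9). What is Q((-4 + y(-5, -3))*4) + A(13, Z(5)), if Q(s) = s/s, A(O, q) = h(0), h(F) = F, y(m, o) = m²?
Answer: 1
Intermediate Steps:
Z(j) = 2*j/(9 + j) (Z(j) = (2*j)/(9 + j) = 2*j/(9 + j))
A(O, q) = 0
Q(s) = 1
Q((-4 + y(-5, -3))*4) + A(13, Z(5)) = 1 + 0 = 1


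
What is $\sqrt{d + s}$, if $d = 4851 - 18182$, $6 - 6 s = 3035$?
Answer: $\frac{i \sqrt{498090}}{6} \approx 117.63 i$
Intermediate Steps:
$s = - \frac{3029}{6}$ ($s = 1 - \frac{3035}{6} = - \frac{3029}{6} \approx -504.83$)
$d = -13331$
$\sqrt{d + s} = \sqrt{-13331 - \frac{3029}{6}} = \sqrt{- \frac{83015}{6}} = \frac{i \sqrt{498090}}{6}$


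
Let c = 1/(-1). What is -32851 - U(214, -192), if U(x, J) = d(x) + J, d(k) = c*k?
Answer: -32445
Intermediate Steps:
c = -1 (c = 1*(-1) = -1)
d(k) = -k
U(x, J) = J - x (U(x, J) = -x + J = J - x)
-32851 - U(214, -192) = -32851 - (-192 - 1*214) = -32851 - (-192 - 214) = -32851 - 1*(-406) = -32851 + 406 = -32445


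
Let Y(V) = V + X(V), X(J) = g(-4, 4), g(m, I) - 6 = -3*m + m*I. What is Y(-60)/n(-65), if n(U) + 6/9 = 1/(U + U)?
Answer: 22620/263 ≈ 86.008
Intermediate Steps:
n(U) = -⅔ + 1/(2*U) (n(U) = -⅔ + 1/(U + U) = -⅔ + 1/(2*U))
g(m, I) = 6 - 3*m + I*m (g(m, I) = 6 + (-3*m + m*I) = 6 + (-3*m + I*m) = 6 - 3*m + I*m)
X(J) = 2 (X(J) = 6 - 3*(-4) + 4*(-4) = 6 + 12 - 16 = 2)
Y(V) = 2 + V (Y(V) = V + 2 = 2 + V)
Y(-60)/n(-65) = (2 - 60)/(((⅙)*(3 - 4*(-65))/(-65))) = -58*(-390/(3 + 260)) = -58/((⅙)*(-1/65)*263) = -58/(-263/390) = -58*(-390/263) = 22620/263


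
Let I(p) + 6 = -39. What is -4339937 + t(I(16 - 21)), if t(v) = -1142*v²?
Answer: -6652487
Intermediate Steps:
I(p) = -45 (I(p) = -6 - 39 = -45)
-4339937 + t(I(16 - 21)) = -4339937 - 1142*(-45)² = -4339937 - 1142*2025 = -4339937 - 2312550 = -6652487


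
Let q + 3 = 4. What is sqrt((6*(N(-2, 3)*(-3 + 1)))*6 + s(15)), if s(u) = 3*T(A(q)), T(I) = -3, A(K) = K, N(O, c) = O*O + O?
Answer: 3*I*sqrt(17) ≈ 12.369*I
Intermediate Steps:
N(O, c) = O + O**2 (N(O, c) = O**2 + O = O + O**2)
q = 1 (q = -3 + 4 = 1)
s(u) = -9 (s(u) = 3*(-3) = -9)
sqrt((6*(N(-2, 3)*(-3 + 1)))*6 + s(15)) = sqrt((6*((-2*(1 - 2))*(-3 + 1)))*6 - 9) = sqrt((6*(-2*(-1)*(-2)))*6 - 9) = sqrt((6*(2*(-2)))*6 - 9) = sqrt((6*(-4))*6 - 9) = sqrt(-24*6 - 9) = sqrt(-144 - 9) = sqrt(-153) = 3*I*sqrt(17)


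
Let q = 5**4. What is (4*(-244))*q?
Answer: -610000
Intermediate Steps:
q = 625
(4*(-244))*q = (4*(-244))*625 = -976*625 = -610000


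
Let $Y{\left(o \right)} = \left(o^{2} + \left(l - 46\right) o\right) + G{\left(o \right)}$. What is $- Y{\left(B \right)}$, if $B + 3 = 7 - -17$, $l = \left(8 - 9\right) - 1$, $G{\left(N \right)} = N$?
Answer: $546$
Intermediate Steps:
$l = -2$ ($l = -1 - 1 = -2$)
$B = 21$ ($B = -3 + \left(7 - -17\right) = -3 + \left(7 + 17\right) = -3 + 24 = 21$)
$Y{\left(o \right)} = o^{2} - 47 o$ ($Y{\left(o \right)} = \left(o^{2} + \left(-2 - 46\right) o\right) + o = \left(o^{2} - 48 o\right) + o = o^{2} - 47 o$)
$- Y{\left(B \right)} = - 21 \left(-47 + 21\right) = - 21 \left(-26\right) = \left(-1\right) \left(-546\right) = 546$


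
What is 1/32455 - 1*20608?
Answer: -668832639/32455 ≈ -20608.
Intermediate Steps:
1/32455 - 1*20608 = 1/32455 - 20608 = -668832639/32455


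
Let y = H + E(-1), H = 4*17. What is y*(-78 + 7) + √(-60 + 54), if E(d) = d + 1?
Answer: -4828 + I*√6 ≈ -4828.0 + 2.4495*I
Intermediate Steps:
H = 68
E(d) = 1 + d
y = 68 (y = 68 + (1 - 1) = 68 + 0 = 68)
y*(-78 + 7) + √(-60 + 54) = 68*(-78 + 7) + √(-60 + 54) = 68*(-71) + √(-6) = -4828 + I*√6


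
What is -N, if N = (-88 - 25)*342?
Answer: 38646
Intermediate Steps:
N = -38646 (N = -113*342 = -38646)
-N = -1*(-38646) = 38646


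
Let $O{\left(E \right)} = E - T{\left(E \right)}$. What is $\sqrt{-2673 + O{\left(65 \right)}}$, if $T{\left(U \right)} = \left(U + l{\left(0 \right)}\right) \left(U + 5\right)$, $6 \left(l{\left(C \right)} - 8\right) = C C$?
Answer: $i \sqrt{7718} \approx 87.852 i$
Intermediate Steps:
$l{\left(C \right)} = 8 + \frac{C^{2}}{6}$ ($l{\left(C \right)} = 8 + \frac{C C}{6} = 8 + \frac{C^{2}}{6}$)
$T{\left(U \right)} = \left(5 + U\right) \left(8 + U\right)$ ($T{\left(U \right)} = \left(U + \left(8 + \frac{0^{2}}{6}\right)\right) \left(U + 5\right) = \left(U + \left(8 + \frac{1}{6} \cdot 0\right)\right) \left(5 + U\right) = \left(U + \left(8 + 0\right)\right) \left(5 + U\right) = \left(U + 8\right) \left(5 + U\right) = \left(8 + U\right) \left(5 + U\right) = \left(5 + U\right) \left(8 + U\right)$)
$O{\left(E \right)} = -40 - E^{2} - 12 E$ ($O{\left(E \right)} = E - \left(40 + E^{2} + 13 E\right) = -40 - E^{2} - 12 E$)
$\sqrt{-2673 + O{\left(65 \right)}} = \sqrt{-2673 - 5045} = \sqrt{-7718} = i \sqrt{7718}$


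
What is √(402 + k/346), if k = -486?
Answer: √11989419/173 ≈ 20.015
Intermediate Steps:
√(402 + k/346) = √(402 - 486/346) = √(402 - 486*1/346) = √(402 - 243/173) = √(69303/173) = √11989419/173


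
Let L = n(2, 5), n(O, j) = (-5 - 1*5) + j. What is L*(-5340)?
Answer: 26700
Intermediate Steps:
n(O, j) = -10 + j (n(O, j) = (-5 - 5) + j = -10 + j)
L = -5 (L = -10 + 5 = -5)
L*(-5340) = -5*(-5340) = 26700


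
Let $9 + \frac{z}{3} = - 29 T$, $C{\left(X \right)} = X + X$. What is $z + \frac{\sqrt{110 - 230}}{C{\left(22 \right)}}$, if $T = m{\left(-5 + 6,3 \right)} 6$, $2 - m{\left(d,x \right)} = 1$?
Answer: $-549 + \frac{i \sqrt{30}}{22} \approx -549.0 + 0.24896 i$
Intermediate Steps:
$C{\left(X \right)} = 2 X$
$m{\left(d,x \right)} = 1$ ($m{\left(d,x \right)} = 2 - 1 = 1$)
$T = 6$ ($T = 1 \cdot 6 = 6$)
$z = -549$ ($z = -27 + 3 \left(- 29 \cdot 6\right) = -27 + 3 \left(\left(-1\right) 174\right) = -27 + 3 \left(-174\right) = -27 - 522 = -549$)
$z + \frac{\sqrt{110 - 230}}{C{\left(22 \right)}} = -549 + \frac{\sqrt{110 - 230}}{2 \cdot 22} = -549 + \frac{\sqrt{-120}}{44} = -549 + \frac{2 i \sqrt{30}}{44} = -549 + \frac{i \sqrt{30}}{22}$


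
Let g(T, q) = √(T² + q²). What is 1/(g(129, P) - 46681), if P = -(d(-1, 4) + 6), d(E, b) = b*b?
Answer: -46681/2179098636 - 5*√685/2179098636 ≈ -2.1482e-5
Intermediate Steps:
d(E, b) = b²
P = -22 (P = -(4² + 6) = -(16 + 6) = -1*22 = -22)
1/(g(129, P) - 46681) = 1/(√(129² + (-22)²) - 46681) = 1/(√(16641 + 484) - 46681) = 1/(√17125 - 46681) = 1/(5*√685 - 46681) = 1/(-46681 + 5*√685)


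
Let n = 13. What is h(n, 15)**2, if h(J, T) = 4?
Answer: 16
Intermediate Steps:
h(n, 15)**2 = 4**2 = 16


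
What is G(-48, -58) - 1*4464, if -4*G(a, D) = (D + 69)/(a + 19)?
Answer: -517813/116 ≈ -4463.9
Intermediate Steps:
G(a, D) = -(69 + D)/(4*(19 + a)) (G(a, D) = -(D + 69)/(4*(a + 19)) = -(69 + D)/(4*(19 + a)))
G(-48, -58) - 1*4464 = (-69 - 1*(-58))/(4*(19 - 48)) - 1*4464 = (¼)*(-69 + 58)/(-29) - 4464 = (¼)*(-1/29)*(-11) - 4464 = 11/116 - 4464 = -517813/116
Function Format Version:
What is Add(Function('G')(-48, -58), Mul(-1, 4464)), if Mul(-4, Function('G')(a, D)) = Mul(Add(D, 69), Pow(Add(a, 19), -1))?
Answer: Rational(-517813, 116) ≈ -4463.9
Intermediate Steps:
Function('G')(a, D) = Mul(Rational(-1, 4), Pow(Add(19, a), -1), Add(69, D)) (Function('G')(a, D) = Mul(Rational(-1, 4), Mul(Add(D, 69), Pow(Add(a, 19), -1))) = Mul(Rational(-1, 4), Mul(Add(69, D), Pow(Add(19, a), -1))) = Mul(Rational(-1, 4), Mul(Pow(Add(19, a), -1), Add(69, D))) = Mul(Rational(-1, 4), Pow(Add(19, a), -1), Add(69, D)))
Add(Function('G')(-48, -58), Mul(-1, 4464)) = Add(Mul(Rational(1, 4), Pow(Add(19, -48), -1), Add(-69, Mul(-1, -58))), Mul(-1, 4464)) = Add(Mul(Rational(1, 4), Pow(-29, -1), Add(-69, 58)), -4464) = Add(Mul(Rational(1, 4), Rational(-1, 29), -11), -4464) = Add(Rational(11, 116), -4464) = Rational(-517813, 116)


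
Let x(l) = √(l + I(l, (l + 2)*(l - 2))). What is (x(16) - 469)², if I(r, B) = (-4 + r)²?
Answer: 220121 - 3752*√10 ≈ 2.0826e+5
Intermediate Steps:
x(l) = √(l + (-4 + l)²)
(x(16) - 469)² = (√(16 + (-4 + 16)²) - 469)² = (√(16 + 12²) - 469)² = (√(16 + 144) - 469)² = (√160 - 469)² = (4*√10 - 469)² = (-469 + 4*√10)²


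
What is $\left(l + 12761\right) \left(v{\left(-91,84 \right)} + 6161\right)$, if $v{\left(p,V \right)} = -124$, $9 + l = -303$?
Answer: $75154613$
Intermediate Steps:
$l = -312$ ($l = -9 - 303 = -312$)
$\left(l + 12761\right) \left(v{\left(-91,84 \right)} + 6161\right) = \left(-312 + 12761\right) \left(-124 + 6161\right) = 12449 \cdot 6037 = 75154613$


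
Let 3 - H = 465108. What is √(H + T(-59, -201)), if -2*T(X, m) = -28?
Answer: I*√465091 ≈ 681.98*I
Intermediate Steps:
H = -465105 (H = 3 - 1*465108 = 3 - 465108 = -465105)
T(X, m) = 14 (T(X, m) = -½*(-28) = 14)
√(H + T(-59, -201)) = √(-465105 + 14) = √(-465091) = I*√465091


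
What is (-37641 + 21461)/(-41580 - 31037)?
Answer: 16180/72617 ≈ 0.22281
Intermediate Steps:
(-37641 + 21461)/(-41580 - 31037) = -16180/(-72617) = -16180*(-1/72617) = 16180/72617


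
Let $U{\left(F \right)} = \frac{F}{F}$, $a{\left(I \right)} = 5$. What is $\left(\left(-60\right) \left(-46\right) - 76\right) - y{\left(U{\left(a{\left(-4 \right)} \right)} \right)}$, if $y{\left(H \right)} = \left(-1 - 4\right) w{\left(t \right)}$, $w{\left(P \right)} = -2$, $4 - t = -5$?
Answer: $2674$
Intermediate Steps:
$t = 9$ ($t = 4 - -5 = 4 + 5 = 9$)
$U{\left(F \right)} = 1$
$y{\left(H \right)} = 10$ ($y{\left(H \right)} = \left(-1 - 4\right) \left(-2\right) = \left(-5\right) \left(-2\right) = 10$)
$\left(\left(-60\right) \left(-46\right) - 76\right) - y{\left(U{\left(a{\left(-4 \right)} \right)} \right)} = \left(\left(-60\right) \left(-46\right) - 76\right) - 10 = \left(2760 - 76\right) - 10 = 2684 - 10 = 2674$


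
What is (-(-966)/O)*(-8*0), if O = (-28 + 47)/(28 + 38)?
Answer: 0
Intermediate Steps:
O = 19/66 ≈ 0.28788
(-(-966)/O)*(-8*0) = (-(-966)/19/66)*(-8*0) = -(-966)*66/19*0 = -42*(-1518/19)*0 = (63756/19)*0 = 0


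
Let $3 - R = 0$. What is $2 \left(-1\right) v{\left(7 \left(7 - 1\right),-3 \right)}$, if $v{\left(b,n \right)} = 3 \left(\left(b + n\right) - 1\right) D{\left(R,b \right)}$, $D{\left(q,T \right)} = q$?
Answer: $-684$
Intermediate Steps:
$R = 3$ ($R = 3 - 0 = 3 + 0 = 3$)
$v{\left(b,n \right)} = -9 + 9 b + 9 n$ ($v{\left(b,n \right)} = 3 \left(\left(b + n\right) - 1\right) 3 = 3 \left(-1 + b + n\right) 3 = \left(-3 + 3 b + 3 n\right) 3 = -9 + 9 b + 9 n$)
$2 \left(-1\right) v{\left(7 \left(7 - 1\right),-3 \right)} = 2 \left(-1\right) \left(-9 + 9 \cdot 7 \left(7 - 1\right) + 9 \left(-3\right)\right) = - 2 \left(-9 + 9 \cdot 7 \cdot 6 - 27\right) = - 2 \left(-9 + 9 \cdot 42 - 27\right) = - 2 \left(-9 + 378 - 27\right) = \left(-2\right) 342 = -684$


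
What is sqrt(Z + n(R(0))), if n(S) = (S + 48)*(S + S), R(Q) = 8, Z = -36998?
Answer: I*sqrt(36102) ≈ 190.01*I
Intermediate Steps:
n(S) = 2*S*(48 + S) (n(S) = (48 + S)*(2*S) = 2*S*(48 + S))
sqrt(Z + n(R(0))) = sqrt(-36998 + 2*8*(48 + 8)) = sqrt(-36998 + 2*8*56) = sqrt(-36998 + 896) = sqrt(-36102) = I*sqrt(36102)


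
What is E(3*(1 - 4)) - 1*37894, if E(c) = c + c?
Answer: -37912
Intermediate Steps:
E(c) = 2*c
E(3*(1 - 4)) - 1*37894 = 2*(3*(1 - 4)) - 1*37894 = 2*(3*(-3)) - 37894 = 2*(-9) - 37894 = -18 - 37894 = -37912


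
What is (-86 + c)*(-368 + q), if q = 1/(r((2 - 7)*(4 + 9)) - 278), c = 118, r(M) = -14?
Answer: -859656/73 ≈ -11776.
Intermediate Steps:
q = -1/292 (q = 1/(-14 - 278) = 1/(-292) = -1/292 ≈ -0.0034247)
(-86 + c)*(-368 + q) = (-86 + 118)*(-368 - 1/292) = 32*(-107457/292) = -859656/73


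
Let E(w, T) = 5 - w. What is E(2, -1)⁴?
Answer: 81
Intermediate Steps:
E(2, -1)⁴ = (5 - 1*2)⁴ = (5 - 2)⁴ = 3⁴ = 81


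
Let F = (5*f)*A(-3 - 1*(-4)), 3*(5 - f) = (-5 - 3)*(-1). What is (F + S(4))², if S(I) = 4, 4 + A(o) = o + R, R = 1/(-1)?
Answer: 16384/9 ≈ 1820.4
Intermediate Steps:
f = 7/3 (f = 5 - (-5 - 3)*(-1)/3 = 5 - (-8)*(-1)/3 = 5 - ⅓*8 = 5 - 8/3 = 7/3 ≈ 2.3333)
R = -1
A(o) = -5 + o (A(o) = -4 + (o - 1) = -4 + (-1 + o) = -5 + o)
F = -140/3 (F = (5*(7/3))*(-5 + (-3 - 1*(-4))) = 35*(-5 + (-3 + 4))/3 = 35*(-5 + 1)/3 = (35/3)*(-4) = -140/3 ≈ -46.667)
(F + S(4))² = (-140/3 + 4)² = (-128/3)² = 16384/9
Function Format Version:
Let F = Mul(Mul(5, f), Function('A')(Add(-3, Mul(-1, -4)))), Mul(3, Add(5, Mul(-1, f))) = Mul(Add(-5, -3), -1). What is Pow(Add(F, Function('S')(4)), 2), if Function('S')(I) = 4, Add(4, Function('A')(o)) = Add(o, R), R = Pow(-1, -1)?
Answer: Rational(16384, 9) ≈ 1820.4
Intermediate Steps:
f = Rational(7, 3) (f = Add(5, Mul(Rational(-1, 3), Mul(Add(-5, -3), -1))) = Add(5, Mul(Rational(-1, 3), Mul(-8, -1))) = Add(5, Mul(Rational(-1, 3), 8)) = Add(5, Rational(-8, 3)) = Rational(7, 3) ≈ 2.3333)
R = -1
Function('A')(o) = Add(-5, o) (Function('A')(o) = Add(-4, Add(o, -1)) = Add(-4, Add(-1, o)) = Add(-5, o))
F = Rational(-140, 3) (F = Mul(Mul(5, Rational(7, 3)), Add(-5, Add(-3, Mul(-1, -4)))) = Mul(Rational(35, 3), Add(-5, Add(-3, 4))) = Mul(Rational(35, 3), Add(-5, 1)) = Mul(Rational(35, 3), -4) = Rational(-140, 3) ≈ -46.667)
Pow(Add(F, Function('S')(4)), 2) = Pow(Add(Rational(-140, 3), 4), 2) = Pow(Rational(-128, 3), 2) = Rational(16384, 9)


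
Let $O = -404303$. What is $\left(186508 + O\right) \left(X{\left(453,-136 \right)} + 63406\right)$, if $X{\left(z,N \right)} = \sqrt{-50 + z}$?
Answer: $-13809509770 - 217795 \sqrt{403} \approx -1.3814 \cdot 10^{10}$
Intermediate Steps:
$\left(186508 + O\right) \left(X{\left(453,-136 \right)} + 63406\right) = \left(186508 - 404303\right) \left(\sqrt{-50 + 453} + 63406\right) = - 217795 \left(\sqrt{403} + 63406\right) = - 217795 \left(63406 + \sqrt{403}\right) = -13809509770 - 217795 \sqrt{403}$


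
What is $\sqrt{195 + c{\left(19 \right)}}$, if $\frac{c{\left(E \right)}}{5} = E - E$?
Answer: $\sqrt{195} \approx 13.964$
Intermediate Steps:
$c{\left(E \right)} = 0$ ($c{\left(E \right)} = 5 \left(E - E\right) = 5 \cdot 0 = 0$)
$\sqrt{195 + c{\left(19 \right)}} = \sqrt{195 + 0} = \sqrt{195}$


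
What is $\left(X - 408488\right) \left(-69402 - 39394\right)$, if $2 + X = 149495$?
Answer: $28177620020$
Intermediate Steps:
$X = 149493$ ($X = -2 + 149495 = 149493$)
$\left(X - 408488\right) \left(-69402 - 39394\right) = \left(149493 - 408488\right) \left(-69402 - 39394\right) = \left(-258995\right) \left(-108796\right) = 28177620020$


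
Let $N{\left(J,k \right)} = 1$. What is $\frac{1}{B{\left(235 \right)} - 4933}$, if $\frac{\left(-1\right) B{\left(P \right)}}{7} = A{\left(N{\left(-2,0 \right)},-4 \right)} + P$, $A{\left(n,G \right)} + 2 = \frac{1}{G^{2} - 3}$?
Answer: $- \frac{13}{85339} \approx -0.00015233$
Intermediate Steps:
$A{\left(n,G \right)} = -2 + \frac{1}{-3 + G^{2}}$ ($A{\left(n,G \right)} = -2 + \frac{1}{G^{2} - 3} = -2 + \frac{1}{-3 + G^{2}}$)
$B{\left(P \right)} = \frac{175}{13} - 7 P$ ($B{\left(P \right)} = - 7 \left(\frac{7 - 2 \left(-4\right)^{2}}{-3 + \left(-4\right)^{2}} + P\right) = - 7 \left(\frac{7 - 32}{-3 + 16} + P\right) = - 7 \left(\frac{7 - 32}{13} + P\right) = - 7 \left(\frac{1}{13} \left(-25\right) + P\right) = - 7 \left(- \frac{25}{13} + P\right) = \frac{175}{13} - 7 P$)
$\frac{1}{B{\left(235 \right)} - 4933} = \frac{1}{\left(\frac{175}{13} - 1645\right) - 4933} = \frac{1}{- \frac{21210}{13} - 4933} = \frac{1}{- \frac{85339}{13}} = - \frac{13}{85339}$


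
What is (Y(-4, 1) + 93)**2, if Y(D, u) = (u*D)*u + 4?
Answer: 8649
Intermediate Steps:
Y(D, u) = 4 + D*u**2 (Y(D, u) = (D*u)*u + 4 = D*u**2 + 4 = 4 + D*u**2)
(Y(-4, 1) + 93)**2 = ((4 - 4*1**2) + 93)**2 = ((4 - 4*1) + 93)**2 = ((4 - 4) + 93)**2 = (0 + 93)**2 = 93**2 = 8649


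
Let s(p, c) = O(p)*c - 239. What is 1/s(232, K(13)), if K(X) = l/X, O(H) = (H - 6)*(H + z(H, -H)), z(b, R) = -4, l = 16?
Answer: 13/821341 ≈ 1.5828e-5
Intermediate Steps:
O(H) = (-6 + H)*(-4 + H) (O(H) = (H - 6)*(H - 4) = (-6 + H)*(-4 + H))
K(X) = 16/X
s(p, c) = -239 + c*(24 + p² - 10*p) (s(p, c) = (24 + p² - 10*p)*c - 239 = c*(24 + p² - 10*p) - 239 = -239 + c*(24 + p² - 10*p))
1/s(232, K(13)) = 1/(-239 + (16/13)*(24 + 232² - 10*232)) = 1/(-239 + (16*(1/13))*(24 + 53824 - 2320)) = 1/(-239 + (16/13)*51528) = 1/(-239 + 824448/13) = 1/(821341/13) = 13/821341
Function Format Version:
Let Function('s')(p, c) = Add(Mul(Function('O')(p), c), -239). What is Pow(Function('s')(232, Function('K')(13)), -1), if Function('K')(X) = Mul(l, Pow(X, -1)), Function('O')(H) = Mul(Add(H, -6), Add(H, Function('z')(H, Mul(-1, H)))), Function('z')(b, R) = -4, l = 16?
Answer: Rational(13, 821341) ≈ 1.5828e-5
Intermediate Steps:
Function('O')(H) = Mul(Add(-6, H), Add(-4, H)) (Function('O')(H) = Mul(Add(H, -6), Add(H, -4)) = Mul(Add(-6, H), Add(-4, H)))
Function('K')(X) = Mul(16, Pow(X, -1))
Function('s')(p, c) = Add(-239, Mul(c, Add(24, Pow(p, 2), Mul(-10, p)))) (Function('s')(p, c) = Add(Mul(Add(24, Pow(p, 2), Mul(-10, p)), c), -239) = Add(Mul(c, Add(24, Pow(p, 2), Mul(-10, p))), -239) = Add(-239, Mul(c, Add(24, Pow(p, 2), Mul(-10, p)))))
Pow(Function('s')(232, Function('K')(13)), -1) = Pow(Add(-239, Mul(Mul(16, Pow(13, -1)), Add(24, Pow(232, 2), Mul(-10, 232)))), -1) = Pow(Add(-239, Mul(Mul(16, Rational(1, 13)), Add(24, 53824, -2320))), -1) = Pow(Add(-239, Mul(Rational(16, 13), 51528)), -1) = Pow(Add(-239, Rational(824448, 13)), -1) = Pow(Rational(821341, 13), -1) = Rational(13, 821341)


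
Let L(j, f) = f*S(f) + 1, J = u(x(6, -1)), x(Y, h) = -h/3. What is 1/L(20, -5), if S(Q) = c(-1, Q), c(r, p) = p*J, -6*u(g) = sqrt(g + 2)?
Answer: -108/4267 - 150*sqrt(21)/4267 ≈ -0.18640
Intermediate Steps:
x(Y, h) = -h/3 (x(Y, h) = -h*(1/3) = -h/3)
u(g) = -sqrt(2 + g)/6 (u(g) = -sqrt(g + 2)/6 = -sqrt(2 + g)/6)
J = -sqrt(21)/18 (J = -sqrt(2 - 1/3*(-1))/6 = -sqrt(2 + 1/3)/6 = -sqrt(21)/18 ≈ -0.25459)
c(r, p) = -p*sqrt(21)/18 (c(r, p) = p*(-sqrt(21)/18) = -p*sqrt(21)/18)
S(Q) = -Q*sqrt(21)/18
L(j, f) = 1 - sqrt(21)*f**2/18 (L(j, f) = f*(-f*sqrt(21)/18) + 1 = -sqrt(21)*f**2/18 + 1 = 1 - sqrt(21)*f**2/18)
1/L(20, -5) = 1/(1 - 1/18*sqrt(21)*(-5)**2) = 1/(1 - 1/18*sqrt(21)*25) = 1/(1 - 25*sqrt(21)/18)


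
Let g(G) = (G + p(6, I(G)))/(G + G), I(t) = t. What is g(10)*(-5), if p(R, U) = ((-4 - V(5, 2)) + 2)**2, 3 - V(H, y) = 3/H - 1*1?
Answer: -979/100 ≈ -9.7900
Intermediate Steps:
V(H, y) = 4 - 3/H (V(H, y) = 3 - (3/H - 1*1) = 3 - (3/H - 1) = 3 - (-1 + 3/H) = 3 + (1 - 3/H) = 4 - 3/H)
p(R, U) = 729/25 (p(R, U) = ((-4 - (4 - 3/5)) + 2)**2 = ((-4 - 1*17/5) + 2)**2 = ((-4 - 17/5) + 2)**2 = (-37/5 + 2)**2 = (-27/5)**2 = 729/25)
g(G) = (729/25 + G)/(2*G) (g(G) = (G + 729/25)/(G + G) = (729/25 + G)/((2*G)) = (729/25 + G)*(1/(2*G)) = (729/25 + G)/(2*G))
g(10)*(-5) = ((1/50)*(729 + 25*10)/10)*(-5) = ((1/50)*(1/10)*(729 + 250))*(-5) = ((1/50)*(1/10)*979)*(-5) = (979/500)*(-5) = -979/100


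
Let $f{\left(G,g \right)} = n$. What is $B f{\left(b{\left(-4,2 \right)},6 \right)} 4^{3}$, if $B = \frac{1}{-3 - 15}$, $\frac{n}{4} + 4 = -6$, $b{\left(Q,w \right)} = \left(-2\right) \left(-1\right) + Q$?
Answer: $\frac{1280}{9} \approx 142.22$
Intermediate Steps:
$b{\left(Q,w \right)} = 2 + Q$
$n = -40$ ($n = -16 + 4 \left(-6\right) = -16 - 24 = -40$)
$f{\left(G,g \right)} = -40$
$B = - \frac{1}{18}$ ($B = \frac{1}{-18} = - \frac{1}{18} \approx -0.055556$)
$B f{\left(b{\left(-4,2 \right)},6 \right)} 4^{3} = \left(- \frac{1}{18}\right) \left(-40\right) 4^{3} = \frac{20}{9} \cdot 64 = \frac{1280}{9}$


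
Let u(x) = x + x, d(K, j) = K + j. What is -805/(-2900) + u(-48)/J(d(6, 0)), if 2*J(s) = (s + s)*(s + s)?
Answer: -1837/1740 ≈ -1.0557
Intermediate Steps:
J(s) = 2*s² (J(s) = ((s + s)*(s + s))/2 = ((2*s)*(2*s))/2 = (4*s²)/2 = 2*s²)
u(x) = 2*x
-805/(-2900) + u(-48)/J(d(6, 0)) = -805/(-2900) + (2*(-48))/((2*(6 + 0)²)) = -805*(-1/2900) - 96/(2*6²) = 161/580 - 96/(2*36) = 161/580 - 96/72 = 161/580 - 96*1/72 = 161/580 - 4/3 = -1837/1740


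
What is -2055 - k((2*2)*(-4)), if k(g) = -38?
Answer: -2017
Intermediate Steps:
-2055 - k((2*2)*(-4)) = -2055 - 1*(-38) = -2055 + 38 = -2017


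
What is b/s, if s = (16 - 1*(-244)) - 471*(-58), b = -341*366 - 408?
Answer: -62607/13789 ≈ -4.5404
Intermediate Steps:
b = -125214 (b = -124806 - 408 = -125214)
s = 27578 (s = (16 + 244) + 27318 = 260 + 27318 = 27578)
b/s = -125214/27578 = -125214*1/27578 = -62607/13789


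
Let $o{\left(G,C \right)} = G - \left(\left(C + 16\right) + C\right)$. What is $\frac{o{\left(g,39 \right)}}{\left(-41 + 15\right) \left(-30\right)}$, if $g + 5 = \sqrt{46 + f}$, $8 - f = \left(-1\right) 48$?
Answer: $- \frac{33}{260} + \frac{\sqrt{102}}{780} \approx -0.11398$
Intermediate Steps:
$f = 56$ ($f = 8 - \left(-1\right) 48 = 8 - -48 = 8 + 48 = 56$)
$g = -5 + \sqrt{102}$ ($g = -5 + \sqrt{46 + 56} = -5 + \sqrt{102} \approx 5.0995$)
$o{\left(G,C \right)} = -16 + G - 2 C$ ($o{\left(G,C \right)} = G - \left(\left(16 + C\right) + C\right) = G - \left(16 + 2 C\right) = -16 + G - 2 C$)
$\frac{o{\left(g,39 \right)}}{\left(-41 + 15\right) \left(-30\right)} = \frac{-16 - \left(5 - \sqrt{102}\right) - 78}{\left(-41 + 15\right) \left(-30\right)} = \frac{-16 - \left(5 - \sqrt{102}\right) - 78}{\left(-26\right) \left(-30\right)} = \frac{-99 + \sqrt{102}}{780} = \left(-99 + \sqrt{102}\right) \frac{1}{780} = - \frac{33}{260} + \frac{\sqrt{102}}{780}$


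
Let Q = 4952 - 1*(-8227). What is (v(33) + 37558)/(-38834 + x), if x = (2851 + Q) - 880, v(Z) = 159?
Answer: -37717/23684 ≈ -1.5925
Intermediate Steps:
Q = 13179 (Q = 4952 + 8227 = 13179)
x = 15150 (x = (2851 + 13179) - 880 = 16030 - 880 = 15150)
(v(33) + 37558)/(-38834 + x) = (159 + 37558)/(-38834 + 15150) = 37717/(-23684) = 37717*(-1/23684) = -37717/23684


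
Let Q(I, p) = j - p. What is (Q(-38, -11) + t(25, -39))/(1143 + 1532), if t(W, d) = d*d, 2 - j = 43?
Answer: 1491/2675 ≈ 0.55738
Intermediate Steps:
j = -41 (j = 2 - 1*43 = 2 - 43 = -41)
Q(I, p) = -41 - p
t(W, d) = d²
(Q(-38, -11) + t(25, -39))/(1143 + 1532) = ((-41 - 1*(-11)) + (-39)²)/(1143 + 1532) = ((-41 + 11) + 1521)/2675 = (-30 + 1521)*(1/2675) = 1491*(1/2675) = 1491/2675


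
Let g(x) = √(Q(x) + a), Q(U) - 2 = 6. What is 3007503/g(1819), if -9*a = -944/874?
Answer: 9022509*√218063/3992 ≈ 1.0554e+6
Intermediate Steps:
Q(U) = 8 (Q(U) = 2 + 6 = 8)
a = 472/3933 (a = -(-944)/(9*874) = -⅑*(-472/437) = 472/3933 ≈ 0.12001)
g(x) = 8*√218063/1311 (g(x) = √(8 + 472/3933) = √(31936/3933) = 8*√218063/1311)
3007503/g(1819) = 3007503/((8*√218063/1311)) = 3007503*(3*√218063/3992) = 9022509*√218063/3992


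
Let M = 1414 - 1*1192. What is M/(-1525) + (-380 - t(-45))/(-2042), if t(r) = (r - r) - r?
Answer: 194801/3114050 ≈ 0.062556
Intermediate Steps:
M = 222 (M = 1414 - 1192 = 222)
t(r) = -r (t(r) = 0 - r = -r)
M/(-1525) + (-380 - t(-45))/(-2042) = 222/(-1525) + (-380 - (-1)*(-45))/(-2042) = 222*(-1/1525) + (-380 - 1*45)*(-1/2042) = -222/1525 + (-380 - 45)*(-1/2042) = -222/1525 - 425*(-1/2042) = -222/1525 + 425/2042 = 194801/3114050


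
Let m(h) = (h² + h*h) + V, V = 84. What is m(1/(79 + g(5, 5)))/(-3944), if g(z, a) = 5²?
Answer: -454273/21329152 ≈ -0.021298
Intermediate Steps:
g(z, a) = 25
m(h) = 84 + 2*h² (m(h) = (h² + h*h) + 84 = (h² + h²) + 84 = 2*h² + 84 = 84 + 2*h²)
m(1/(79 + g(5, 5)))/(-3944) = (84 + 2*(1/(79 + 25))²)/(-3944) = (84 + 2*(1/104)²)*(-1/3944) = (84 + 2*(1/10816))*(-1/3944) = (84 + 1/5408)*(-1/3944) = (454273/5408)*(-1/3944) = -454273/21329152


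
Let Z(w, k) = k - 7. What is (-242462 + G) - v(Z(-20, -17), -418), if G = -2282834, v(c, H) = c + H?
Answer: -2524854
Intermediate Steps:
Z(w, k) = -7 + k
v(c, H) = H + c
(-242462 + G) - v(Z(-20, -17), -418) = (-242462 - 2282834) - (-418 + (-7 - 17)) = -2525296 - (-418 - 24) = -2525296 - 1*(-442) = -2525296 + 442 = -2524854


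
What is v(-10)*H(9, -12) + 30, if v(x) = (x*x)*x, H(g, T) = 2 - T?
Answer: -13970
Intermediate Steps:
v(x) = x**3 (v(x) = x**2*x = x**3)
v(-10)*H(9, -12) + 30 = (-10)**3*(2 - 1*(-12)) + 30 = -1000*(2 + 12) + 30 = -1000*14 + 30 = -14000 + 30 = -13970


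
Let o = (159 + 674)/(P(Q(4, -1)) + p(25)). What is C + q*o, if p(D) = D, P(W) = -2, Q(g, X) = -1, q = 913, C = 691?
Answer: 776422/23 ≈ 33758.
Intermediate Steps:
o = 833/23 (o = (159 + 674)/(-2 + 25) = 833/23 ≈ 36.217)
C + q*o = 691 + 913*(833/23) = 691 + 760529/23 = 776422/23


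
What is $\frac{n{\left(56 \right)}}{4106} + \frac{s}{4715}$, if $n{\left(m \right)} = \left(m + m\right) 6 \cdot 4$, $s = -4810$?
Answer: $- \frac{707594}{1935979} \approx -0.3655$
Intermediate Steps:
$n{\left(m \right)} = 48 m$ ($n{\left(m \right)} = 2 m 6 \cdot 4 = 12 m 4 = 48 m$)
$\frac{n{\left(56 \right)}}{4106} + \frac{s}{4715} = \frac{48 \cdot 56}{4106} - \frac{4810}{4715} = 2688 \cdot \frac{1}{4106} - \frac{962}{943} = \frac{1344}{2053} - \frac{962}{943} = - \frac{707594}{1935979}$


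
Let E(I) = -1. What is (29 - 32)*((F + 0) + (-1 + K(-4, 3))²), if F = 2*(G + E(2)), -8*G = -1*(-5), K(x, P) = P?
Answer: -9/4 ≈ -2.2500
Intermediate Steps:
G = -5/8 (G = -(-1)*(-5)/8 = -⅛*5 = -5/8 ≈ -0.62500)
F = -13/4 (F = 2*(-5/8 - 1) = 2*(-13/8) = -13/4 ≈ -3.2500)
(29 - 32)*((F + 0) + (-1 + K(-4, 3))²) = (29 - 32)*((-13/4 + 0) + (-1 + 3)²) = -3*(-13/4 + 2²) = -3*(-13/4 + 4) = -3*¾ = -9/4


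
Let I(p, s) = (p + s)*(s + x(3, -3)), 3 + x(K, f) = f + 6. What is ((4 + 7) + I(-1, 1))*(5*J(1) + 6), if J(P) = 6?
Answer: 396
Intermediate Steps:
x(K, f) = 3 + f (x(K, f) = -3 + (f + 6) = -3 + (6 + f) = 3 + f)
I(p, s) = s*(p + s) (I(p, s) = (p + s)*(s + (3 - 3)) = (p + s)*(s + 0) = (p + s)*s = s*(p + s))
((4 + 7) + I(-1, 1))*(5*J(1) + 6) = ((4 + 7) + 1*(-1 + 1))*(5*6 + 6) = (11 + 1*0)*(30 + 6) = (11 + 0)*36 = 11*36 = 396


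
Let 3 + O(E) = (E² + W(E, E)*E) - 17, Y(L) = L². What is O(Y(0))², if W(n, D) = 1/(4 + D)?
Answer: 400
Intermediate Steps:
O(E) = -20 + E² + E/(4 + E) (O(E) = -3 + ((E² + E/(4 + E)) - 17) = -3 + (-17 + E² + E/(4 + E)) = -20 + E² + E/(4 + E))
O(Y(0))² = ((0² + (-20 + (0²)²)*(4 + 0²))/(4 + 0²))² = ((0 + (-20 + 0²)*(4 + 0))/(4 + 0))² = ((0 + (-20 + 0)*4)/4)² = ((0 - 20*4)/4)² = ((0 - 80)/4)² = ((¼)*(-80))² = (-20)² = 400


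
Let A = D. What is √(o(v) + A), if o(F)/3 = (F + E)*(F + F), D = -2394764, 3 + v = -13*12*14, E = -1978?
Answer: √52258366 ≈ 7229.0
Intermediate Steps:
v = -2187 (v = -3 - 13*12*14 = -3 - 156*14 = -3 - 2184 = -2187)
A = -2394764
o(F) = 6*F*(-1978 + F) (o(F) = 3*((F - 1978)*(F + F)) = 3*((-1978 + F)*(2*F)) = 3*(2*F*(-1978 + F)) = 6*F*(-1978 + F))
√(o(v) + A) = √(6*(-2187)*(-1978 - 2187) - 2394764) = √(6*(-2187)*(-4165) - 2394764) = √(54653130 - 2394764) = √52258366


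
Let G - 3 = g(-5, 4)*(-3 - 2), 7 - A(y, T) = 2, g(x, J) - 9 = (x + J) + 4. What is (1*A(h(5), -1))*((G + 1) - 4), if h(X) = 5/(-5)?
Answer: -300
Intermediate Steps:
h(X) = -1 (h(X) = 5*(-⅕) = -1)
g(x, J) = 13 + J + x (g(x, J) = 9 + ((x + J) + 4) = 9 + ((J + x) + 4) = 9 + (4 + J + x) = 13 + J + x)
A(y, T) = 5 (A(y, T) = 7 - 1*2 = 7 - 2 = 5)
G = -57 (G = 3 + (13 + 4 - 5)*(-3 - 2) = 3 + 12*(-5) = 3 - 60 = -57)
(1*A(h(5), -1))*((G + 1) - 4) = (1*5)*((-57 + 1) - 4) = 5*(-56 - 4) = 5*(-60) = -300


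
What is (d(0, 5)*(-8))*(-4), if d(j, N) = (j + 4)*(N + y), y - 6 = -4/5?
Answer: 6528/5 ≈ 1305.6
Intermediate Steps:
y = 26/5 (y = 6 - 4/5 = 6 - 4*⅕ = 6 - ⅘ = 26/5 ≈ 5.2000)
d(j, N) = (4 + j)*(26/5 + N) (d(j, N) = (j + 4)*(N + 26/5) = (4 + j)*(26/5 + N))
(d(0, 5)*(-8))*(-4) = ((104/5 + 4*5 + (26/5)*0 + 5*0)*(-8))*(-4) = ((104/5 + 20 + 0 + 0)*(-8))*(-4) = ((204/5)*(-8))*(-4) = -1632/5*(-4) = 6528/5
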